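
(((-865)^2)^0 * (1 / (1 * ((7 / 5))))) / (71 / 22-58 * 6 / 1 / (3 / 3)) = -22 / 10619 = -0.00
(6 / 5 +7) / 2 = 41 / 10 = 4.10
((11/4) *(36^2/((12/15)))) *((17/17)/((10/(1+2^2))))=4455/2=2227.50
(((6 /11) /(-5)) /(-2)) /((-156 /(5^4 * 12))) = -375 /143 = -2.62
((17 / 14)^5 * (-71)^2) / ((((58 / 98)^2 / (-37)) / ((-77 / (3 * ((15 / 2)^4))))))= 2913102148759 / 255453750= 11403.64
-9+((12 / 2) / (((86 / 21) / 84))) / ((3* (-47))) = -19953 / 2021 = -9.87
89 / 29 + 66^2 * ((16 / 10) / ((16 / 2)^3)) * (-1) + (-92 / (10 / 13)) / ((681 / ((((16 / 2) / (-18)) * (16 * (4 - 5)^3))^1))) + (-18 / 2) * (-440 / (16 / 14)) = 49102125523 / 14219280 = 3453.21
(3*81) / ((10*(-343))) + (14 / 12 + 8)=46798 / 5145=9.10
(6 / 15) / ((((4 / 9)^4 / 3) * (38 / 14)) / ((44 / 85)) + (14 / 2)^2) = 3031182 / 371836595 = 0.01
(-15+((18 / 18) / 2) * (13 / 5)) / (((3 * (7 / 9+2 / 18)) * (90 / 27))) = -1.54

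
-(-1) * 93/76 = 93/76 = 1.22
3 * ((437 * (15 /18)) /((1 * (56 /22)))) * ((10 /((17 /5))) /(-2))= -600875 /952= -631.17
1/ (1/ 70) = 70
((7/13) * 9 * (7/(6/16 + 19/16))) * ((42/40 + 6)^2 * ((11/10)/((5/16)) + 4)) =1648293948/203125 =8114.68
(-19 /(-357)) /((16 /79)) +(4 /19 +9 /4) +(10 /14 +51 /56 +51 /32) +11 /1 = 3677375 /217056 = 16.94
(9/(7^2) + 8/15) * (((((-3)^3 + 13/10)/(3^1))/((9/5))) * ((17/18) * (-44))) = 25327093/178605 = 141.81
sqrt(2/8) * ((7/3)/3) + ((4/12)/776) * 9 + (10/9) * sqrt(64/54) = 2743/6984 + 40 * sqrt(6)/81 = 1.60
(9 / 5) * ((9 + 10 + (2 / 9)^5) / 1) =1121963 / 32805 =34.20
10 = 10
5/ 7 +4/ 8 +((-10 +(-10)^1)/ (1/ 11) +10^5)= 1396937/ 14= 99781.21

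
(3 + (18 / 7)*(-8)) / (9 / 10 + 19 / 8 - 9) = 4920 / 1603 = 3.07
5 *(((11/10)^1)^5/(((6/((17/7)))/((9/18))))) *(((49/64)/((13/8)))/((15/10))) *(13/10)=19165069/28800000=0.67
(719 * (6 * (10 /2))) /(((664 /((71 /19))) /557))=426514395 /6308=67614.84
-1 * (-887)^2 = -786769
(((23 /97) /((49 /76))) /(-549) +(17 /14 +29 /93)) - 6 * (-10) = 9953747123 /161782614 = 61.53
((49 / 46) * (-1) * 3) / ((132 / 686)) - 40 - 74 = -132175 / 1012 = -130.61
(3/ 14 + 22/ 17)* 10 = 1795/ 119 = 15.08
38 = 38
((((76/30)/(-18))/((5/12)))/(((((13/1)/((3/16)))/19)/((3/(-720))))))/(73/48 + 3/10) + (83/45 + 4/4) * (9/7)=2296453/627900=3.66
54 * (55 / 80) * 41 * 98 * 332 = 49523859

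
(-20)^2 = 400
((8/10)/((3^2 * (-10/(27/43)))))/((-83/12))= 72/89225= 0.00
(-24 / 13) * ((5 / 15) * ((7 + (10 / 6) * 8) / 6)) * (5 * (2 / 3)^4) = -2.06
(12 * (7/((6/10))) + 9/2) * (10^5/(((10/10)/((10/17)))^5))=5000000000/4913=1017708.12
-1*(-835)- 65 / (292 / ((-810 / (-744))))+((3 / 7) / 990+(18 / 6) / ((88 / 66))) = 837.01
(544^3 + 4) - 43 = 160989145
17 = 17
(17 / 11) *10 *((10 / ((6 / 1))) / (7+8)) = 170 / 99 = 1.72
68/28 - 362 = -2517/7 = -359.57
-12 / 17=-0.71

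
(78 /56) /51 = 13 /476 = 0.03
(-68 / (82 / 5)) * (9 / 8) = -765 / 164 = -4.66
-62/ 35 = -1.77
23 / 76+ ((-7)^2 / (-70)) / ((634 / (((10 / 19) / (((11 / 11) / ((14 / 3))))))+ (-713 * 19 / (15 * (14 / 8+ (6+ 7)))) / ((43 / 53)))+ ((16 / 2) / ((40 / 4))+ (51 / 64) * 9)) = 73843261741 / 247000824068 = 0.30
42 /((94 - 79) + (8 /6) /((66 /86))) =4158 /1657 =2.51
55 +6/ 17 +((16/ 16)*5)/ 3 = 2908/ 51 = 57.02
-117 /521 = -0.22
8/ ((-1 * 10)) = -0.80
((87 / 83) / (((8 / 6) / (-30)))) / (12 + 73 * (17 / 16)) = -31320 / 118939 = -0.26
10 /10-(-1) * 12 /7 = 2.71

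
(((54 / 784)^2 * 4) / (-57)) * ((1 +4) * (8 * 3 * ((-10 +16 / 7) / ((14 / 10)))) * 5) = 2460375 / 2235331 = 1.10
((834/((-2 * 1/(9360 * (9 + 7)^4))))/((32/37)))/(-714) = 49293803520/119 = 414233643.03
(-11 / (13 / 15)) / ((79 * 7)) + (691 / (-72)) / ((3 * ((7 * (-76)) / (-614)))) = -219219019 / 59007312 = -3.72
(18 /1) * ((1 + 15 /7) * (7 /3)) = 132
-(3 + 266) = -269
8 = 8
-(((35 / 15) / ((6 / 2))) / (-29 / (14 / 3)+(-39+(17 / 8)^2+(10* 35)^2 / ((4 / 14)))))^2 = -0.00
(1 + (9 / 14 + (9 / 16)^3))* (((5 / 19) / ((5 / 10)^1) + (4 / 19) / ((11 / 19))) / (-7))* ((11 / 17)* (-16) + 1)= 2.17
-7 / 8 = -0.88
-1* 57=-57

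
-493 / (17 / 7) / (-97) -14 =-1155 / 97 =-11.91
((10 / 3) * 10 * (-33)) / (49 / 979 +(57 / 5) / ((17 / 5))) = -4576825 / 14159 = -323.24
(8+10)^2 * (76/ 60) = 2052/ 5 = 410.40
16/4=4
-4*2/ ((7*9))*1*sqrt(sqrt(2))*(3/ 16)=-2^(1/ 4)/ 42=-0.03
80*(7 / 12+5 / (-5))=-100 / 3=-33.33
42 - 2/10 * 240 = -6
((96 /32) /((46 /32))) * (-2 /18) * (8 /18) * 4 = -256 /621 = -0.41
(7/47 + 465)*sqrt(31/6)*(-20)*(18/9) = -437240*sqrt(186)/141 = -42291.90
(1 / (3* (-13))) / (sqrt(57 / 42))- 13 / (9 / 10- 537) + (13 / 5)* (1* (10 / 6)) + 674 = 1212225 / 1787- sqrt(266) / 741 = 678.34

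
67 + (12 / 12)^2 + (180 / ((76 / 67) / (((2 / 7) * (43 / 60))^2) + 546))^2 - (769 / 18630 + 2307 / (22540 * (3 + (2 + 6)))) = 3904489747409899554311 / 57378396519974500740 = 68.05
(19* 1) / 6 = 19 / 6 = 3.17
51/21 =17/7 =2.43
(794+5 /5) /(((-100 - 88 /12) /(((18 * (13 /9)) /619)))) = -31005 /99659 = -0.31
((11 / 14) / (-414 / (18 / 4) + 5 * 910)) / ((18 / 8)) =11 / 140427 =0.00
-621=-621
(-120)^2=14400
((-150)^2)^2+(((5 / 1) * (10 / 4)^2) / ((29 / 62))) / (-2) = 58724996125 / 116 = 506249966.59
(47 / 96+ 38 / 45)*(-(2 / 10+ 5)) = -24973 / 3600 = -6.94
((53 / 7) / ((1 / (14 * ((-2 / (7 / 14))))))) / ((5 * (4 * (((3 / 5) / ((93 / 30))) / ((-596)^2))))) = -583619888 / 15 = -38907992.53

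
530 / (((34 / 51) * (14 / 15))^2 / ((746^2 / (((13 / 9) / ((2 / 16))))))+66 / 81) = 671940896625 / 1033043017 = 650.45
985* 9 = 8865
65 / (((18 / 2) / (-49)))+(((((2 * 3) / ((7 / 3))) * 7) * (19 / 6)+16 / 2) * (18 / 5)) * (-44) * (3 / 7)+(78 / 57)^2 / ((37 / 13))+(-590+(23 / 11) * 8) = -49420620211 / 9256401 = -5339.08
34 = 34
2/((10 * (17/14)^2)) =196/1445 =0.14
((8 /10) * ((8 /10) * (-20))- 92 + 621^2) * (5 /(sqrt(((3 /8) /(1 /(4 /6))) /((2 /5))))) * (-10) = -7710724 * sqrt(10) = -24383450.25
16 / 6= 8 / 3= 2.67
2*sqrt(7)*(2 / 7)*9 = 36*sqrt(7) / 7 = 13.61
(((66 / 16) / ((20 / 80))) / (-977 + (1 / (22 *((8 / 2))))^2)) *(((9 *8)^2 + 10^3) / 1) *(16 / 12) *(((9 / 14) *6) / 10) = -14223002112 / 264806045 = -53.71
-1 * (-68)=68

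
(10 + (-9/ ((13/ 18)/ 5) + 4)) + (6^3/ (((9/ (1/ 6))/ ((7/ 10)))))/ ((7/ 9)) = -2906/ 65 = -44.71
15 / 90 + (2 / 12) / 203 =34 / 203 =0.17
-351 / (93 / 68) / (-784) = 1989 / 6076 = 0.33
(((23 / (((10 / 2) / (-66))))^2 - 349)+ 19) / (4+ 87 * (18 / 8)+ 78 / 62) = 284713176 / 623125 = 456.91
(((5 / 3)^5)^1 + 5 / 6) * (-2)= -27.39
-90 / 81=-10 / 9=-1.11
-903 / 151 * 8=-47.84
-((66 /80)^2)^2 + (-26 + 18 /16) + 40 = 37534079 /2560000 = 14.66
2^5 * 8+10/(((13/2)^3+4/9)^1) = 1014160/3961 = 256.04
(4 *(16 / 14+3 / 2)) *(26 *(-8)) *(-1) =15392 / 7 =2198.86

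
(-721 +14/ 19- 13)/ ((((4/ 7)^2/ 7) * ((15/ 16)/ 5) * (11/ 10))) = -15928920/ 209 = -76214.93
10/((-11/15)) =-150/11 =-13.64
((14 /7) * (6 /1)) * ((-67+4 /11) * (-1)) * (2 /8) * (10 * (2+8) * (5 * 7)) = 7696500 /11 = 699681.82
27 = 27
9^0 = 1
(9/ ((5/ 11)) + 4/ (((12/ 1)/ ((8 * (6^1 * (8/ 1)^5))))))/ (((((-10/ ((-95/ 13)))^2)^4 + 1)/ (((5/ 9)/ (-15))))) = -44523072870940099/ 30484434728295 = -1460.52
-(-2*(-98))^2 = -38416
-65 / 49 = -1.33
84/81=28/27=1.04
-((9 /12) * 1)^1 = -3 /4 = -0.75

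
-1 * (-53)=53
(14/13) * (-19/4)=-133/26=-5.12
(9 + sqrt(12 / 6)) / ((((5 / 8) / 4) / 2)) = 64*sqrt(2) / 5 + 576 / 5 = 133.30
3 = 3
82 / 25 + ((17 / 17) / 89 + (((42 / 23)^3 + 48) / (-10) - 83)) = -2304269924 / 27071575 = -85.12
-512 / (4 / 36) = -4608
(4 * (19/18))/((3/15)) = 21.11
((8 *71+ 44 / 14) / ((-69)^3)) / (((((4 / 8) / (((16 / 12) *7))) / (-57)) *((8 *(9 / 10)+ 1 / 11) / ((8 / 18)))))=133693120 / 1185588981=0.11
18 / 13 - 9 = -99 / 13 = -7.62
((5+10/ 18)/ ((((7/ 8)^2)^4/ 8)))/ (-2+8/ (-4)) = -1677721600/ 51883209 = -32.34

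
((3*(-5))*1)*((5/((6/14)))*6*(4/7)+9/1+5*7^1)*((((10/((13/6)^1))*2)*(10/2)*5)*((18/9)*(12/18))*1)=-5040000/13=-387692.31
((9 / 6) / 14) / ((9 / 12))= 1 / 7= 0.14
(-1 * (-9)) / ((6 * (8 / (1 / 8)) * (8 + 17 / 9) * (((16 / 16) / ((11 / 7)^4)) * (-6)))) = -131769 / 54704384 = -0.00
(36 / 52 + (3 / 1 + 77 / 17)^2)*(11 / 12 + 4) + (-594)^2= 15919978211 / 45084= 353118.14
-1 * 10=-10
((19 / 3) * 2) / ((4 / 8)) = 76 / 3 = 25.33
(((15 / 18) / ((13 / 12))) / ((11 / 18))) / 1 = 180 / 143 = 1.26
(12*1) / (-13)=-12 / 13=-0.92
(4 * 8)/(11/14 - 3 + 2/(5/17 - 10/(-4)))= -42560/1993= -21.35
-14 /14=-1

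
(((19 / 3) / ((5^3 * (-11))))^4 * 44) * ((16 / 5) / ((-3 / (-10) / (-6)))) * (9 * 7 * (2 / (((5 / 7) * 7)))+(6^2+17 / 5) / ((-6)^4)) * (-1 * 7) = 216939634576 / 969093017578125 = 0.00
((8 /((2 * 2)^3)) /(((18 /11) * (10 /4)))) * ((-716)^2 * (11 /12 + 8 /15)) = 10221079 /450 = 22713.51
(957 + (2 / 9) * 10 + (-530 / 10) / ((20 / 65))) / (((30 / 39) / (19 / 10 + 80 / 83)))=875456231 / 298800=2929.91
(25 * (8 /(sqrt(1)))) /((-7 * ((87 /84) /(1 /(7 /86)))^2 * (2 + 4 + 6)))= -5916800 /17661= -335.02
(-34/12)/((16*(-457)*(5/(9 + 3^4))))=51/7312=0.01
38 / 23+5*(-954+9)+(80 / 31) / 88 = -37044987 / 7843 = -4723.32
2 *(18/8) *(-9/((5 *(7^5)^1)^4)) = -81/99740332872015001250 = -0.00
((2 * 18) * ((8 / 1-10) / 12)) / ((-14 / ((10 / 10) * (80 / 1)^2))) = 19200 / 7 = 2742.86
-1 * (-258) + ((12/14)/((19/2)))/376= 3225519/12502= 258.00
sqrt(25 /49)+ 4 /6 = 29 /21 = 1.38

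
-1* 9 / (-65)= 9 / 65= 0.14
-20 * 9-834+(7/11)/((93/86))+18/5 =-5165186/5115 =-1009.81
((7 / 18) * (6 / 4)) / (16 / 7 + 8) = 49 / 864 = 0.06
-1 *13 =-13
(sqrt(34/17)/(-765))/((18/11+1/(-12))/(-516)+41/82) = -7568*sqrt(2)/2877335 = -0.00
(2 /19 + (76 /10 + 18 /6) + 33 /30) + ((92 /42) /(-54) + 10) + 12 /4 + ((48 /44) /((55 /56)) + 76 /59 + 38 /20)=29.06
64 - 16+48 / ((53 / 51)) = 4992 / 53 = 94.19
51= 51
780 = 780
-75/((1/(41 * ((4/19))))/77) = -947100/19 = -49847.37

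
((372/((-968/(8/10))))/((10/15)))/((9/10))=-62/121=-0.51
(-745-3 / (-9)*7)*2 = -1485.33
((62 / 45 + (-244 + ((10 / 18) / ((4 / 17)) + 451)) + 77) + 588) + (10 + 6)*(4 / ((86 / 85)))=7267819 / 7740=938.99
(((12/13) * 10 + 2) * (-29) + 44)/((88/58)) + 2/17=-902111/4862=-185.54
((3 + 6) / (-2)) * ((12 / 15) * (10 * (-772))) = 27792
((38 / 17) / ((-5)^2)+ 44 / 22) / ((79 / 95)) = 16872 / 6715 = 2.51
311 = 311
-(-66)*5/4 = 165/2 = 82.50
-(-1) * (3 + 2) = 5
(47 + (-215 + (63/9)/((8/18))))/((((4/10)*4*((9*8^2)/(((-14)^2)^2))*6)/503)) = -1225818545/2304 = -532039.30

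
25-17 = 8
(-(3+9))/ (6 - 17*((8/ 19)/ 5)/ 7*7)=-570/ 217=-2.63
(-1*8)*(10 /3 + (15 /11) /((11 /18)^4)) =-50675440 /483153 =-104.88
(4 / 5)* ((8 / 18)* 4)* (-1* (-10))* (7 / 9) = 896 / 81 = 11.06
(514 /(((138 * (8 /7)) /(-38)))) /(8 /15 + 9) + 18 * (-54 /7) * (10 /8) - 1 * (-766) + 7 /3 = 581.77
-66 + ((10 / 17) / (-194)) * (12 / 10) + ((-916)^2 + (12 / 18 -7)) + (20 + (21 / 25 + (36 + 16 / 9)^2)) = 2806390421624 / 3339225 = 840431.66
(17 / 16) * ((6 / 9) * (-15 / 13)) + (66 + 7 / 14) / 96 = -311 / 2496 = -0.12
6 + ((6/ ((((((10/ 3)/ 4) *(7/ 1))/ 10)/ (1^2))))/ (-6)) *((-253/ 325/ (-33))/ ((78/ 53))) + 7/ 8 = 6.85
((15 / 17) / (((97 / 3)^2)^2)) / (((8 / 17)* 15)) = 81 / 708234248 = 0.00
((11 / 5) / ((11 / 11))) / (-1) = -11 / 5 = -2.20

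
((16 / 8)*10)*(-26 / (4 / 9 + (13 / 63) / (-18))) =-589680 / 491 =-1200.98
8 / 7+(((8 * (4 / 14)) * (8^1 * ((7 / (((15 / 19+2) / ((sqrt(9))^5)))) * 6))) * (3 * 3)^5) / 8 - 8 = 183206842032 / 371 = 493818981.22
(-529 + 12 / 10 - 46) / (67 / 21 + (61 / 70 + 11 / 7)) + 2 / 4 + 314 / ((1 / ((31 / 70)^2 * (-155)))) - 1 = -399460434 / 41405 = -9647.64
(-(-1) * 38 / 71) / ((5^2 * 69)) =38 / 122475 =0.00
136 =136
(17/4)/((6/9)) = 51/8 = 6.38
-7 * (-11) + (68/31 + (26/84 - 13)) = 66.50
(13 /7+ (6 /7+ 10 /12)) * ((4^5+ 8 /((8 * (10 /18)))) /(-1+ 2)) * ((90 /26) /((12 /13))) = 13646.80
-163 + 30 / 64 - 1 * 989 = -1151.53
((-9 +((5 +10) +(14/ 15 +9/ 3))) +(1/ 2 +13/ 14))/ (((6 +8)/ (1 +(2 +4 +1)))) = 4772/ 735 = 6.49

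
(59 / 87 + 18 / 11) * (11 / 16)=2215 / 1392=1.59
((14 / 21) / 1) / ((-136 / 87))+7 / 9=215 / 612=0.35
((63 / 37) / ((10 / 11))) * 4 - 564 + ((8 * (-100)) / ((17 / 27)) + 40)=-1787.10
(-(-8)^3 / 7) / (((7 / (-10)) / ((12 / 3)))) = -20480 / 49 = -417.96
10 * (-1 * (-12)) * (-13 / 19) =-1560 / 19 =-82.11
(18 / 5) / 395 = 18 / 1975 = 0.01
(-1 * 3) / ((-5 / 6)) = 18 / 5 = 3.60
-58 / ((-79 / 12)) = 696 / 79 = 8.81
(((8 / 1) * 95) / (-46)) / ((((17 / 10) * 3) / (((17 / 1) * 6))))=-7600 / 23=-330.43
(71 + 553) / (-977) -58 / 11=-63530 / 10747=-5.91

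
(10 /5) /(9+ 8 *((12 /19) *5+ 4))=38 /1259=0.03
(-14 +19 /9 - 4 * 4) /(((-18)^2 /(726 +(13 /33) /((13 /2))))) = -1503490 /24057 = -62.50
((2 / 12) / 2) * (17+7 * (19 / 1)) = 12.50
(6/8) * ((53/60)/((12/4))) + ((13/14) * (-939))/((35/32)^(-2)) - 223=-38887151/30720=-1265.86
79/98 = 0.81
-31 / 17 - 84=-1459 / 17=-85.82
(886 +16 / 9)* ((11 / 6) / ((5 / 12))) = 35156 / 9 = 3906.22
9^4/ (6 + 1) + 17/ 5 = 32924/ 35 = 940.69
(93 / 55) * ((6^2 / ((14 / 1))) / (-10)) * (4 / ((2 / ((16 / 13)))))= -26784 / 25025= -1.07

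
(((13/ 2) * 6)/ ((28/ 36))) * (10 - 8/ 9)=3198/ 7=456.86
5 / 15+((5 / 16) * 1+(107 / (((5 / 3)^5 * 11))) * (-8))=-8918759 / 1650000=-5.41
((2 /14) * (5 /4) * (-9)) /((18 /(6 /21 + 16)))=-285 /196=-1.45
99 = 99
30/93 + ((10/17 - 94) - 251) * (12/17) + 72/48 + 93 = -2657089/17918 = -148.29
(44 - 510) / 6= -77.67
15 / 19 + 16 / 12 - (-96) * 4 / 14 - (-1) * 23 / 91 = 154594 / 5187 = 29.80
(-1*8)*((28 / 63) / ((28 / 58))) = -464 / 63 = -7.37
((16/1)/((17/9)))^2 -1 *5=19291/289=66.75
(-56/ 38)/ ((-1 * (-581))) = -4/ 1577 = -0.00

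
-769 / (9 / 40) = -30760 / 9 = -3417.78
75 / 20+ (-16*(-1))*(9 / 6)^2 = 159 / 4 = 39.75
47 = 47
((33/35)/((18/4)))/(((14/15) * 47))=11/2303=0.00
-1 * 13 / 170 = -13 / 170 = -0.08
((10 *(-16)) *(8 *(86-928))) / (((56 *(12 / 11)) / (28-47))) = -7039120 / 21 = -335196.19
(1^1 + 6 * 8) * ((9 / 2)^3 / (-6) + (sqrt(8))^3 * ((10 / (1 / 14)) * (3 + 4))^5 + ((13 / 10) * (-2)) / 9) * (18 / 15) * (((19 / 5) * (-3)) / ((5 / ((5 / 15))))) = -914021217550543495.04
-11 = -11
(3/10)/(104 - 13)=3/910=0.00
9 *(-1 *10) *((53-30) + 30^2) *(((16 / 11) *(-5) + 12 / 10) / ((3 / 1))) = 168153.82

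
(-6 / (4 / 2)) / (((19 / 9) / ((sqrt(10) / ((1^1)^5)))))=-27* sqrt(10) / 19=-4.49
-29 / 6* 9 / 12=-3.62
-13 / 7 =-1.86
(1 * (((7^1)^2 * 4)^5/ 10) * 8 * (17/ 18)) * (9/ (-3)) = -9834658269184/ 15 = -655643884612.27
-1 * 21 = -21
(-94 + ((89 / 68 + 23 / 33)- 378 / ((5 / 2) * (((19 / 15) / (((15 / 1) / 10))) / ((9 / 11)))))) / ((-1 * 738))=10168337 / 31465368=0.32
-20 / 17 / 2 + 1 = 7 / 17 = 0.41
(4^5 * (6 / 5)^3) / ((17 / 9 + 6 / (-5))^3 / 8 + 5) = 1289945088 / 3674791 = 351.03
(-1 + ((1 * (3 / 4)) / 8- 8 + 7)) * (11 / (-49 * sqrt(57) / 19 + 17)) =216733 / 54784 + 32879 * sqrt(57) / 54784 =8.49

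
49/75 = 0.65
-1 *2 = -2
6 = 6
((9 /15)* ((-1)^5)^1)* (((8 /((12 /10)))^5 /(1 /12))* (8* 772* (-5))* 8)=632422400000 /27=23423051851.85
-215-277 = -492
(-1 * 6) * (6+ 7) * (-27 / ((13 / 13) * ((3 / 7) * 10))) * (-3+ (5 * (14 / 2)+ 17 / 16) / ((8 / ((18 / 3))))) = 3781323 / 320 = 11816.63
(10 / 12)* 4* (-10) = -100 / 3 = -33.33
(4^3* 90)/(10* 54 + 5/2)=2304/217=10.62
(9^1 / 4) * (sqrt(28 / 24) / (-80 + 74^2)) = 3 * sqrt(42) / 43168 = 0.00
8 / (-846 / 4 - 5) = -16 / 433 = -0.04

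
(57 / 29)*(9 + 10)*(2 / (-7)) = -10.67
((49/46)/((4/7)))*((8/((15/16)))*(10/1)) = 10976/69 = 159.07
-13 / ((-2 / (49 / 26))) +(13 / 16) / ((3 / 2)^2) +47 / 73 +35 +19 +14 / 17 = 1520737 / 22338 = 68.08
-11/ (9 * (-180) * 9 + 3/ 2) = 22/ 29157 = 0.00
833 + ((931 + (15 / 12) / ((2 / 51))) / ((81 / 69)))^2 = 31427719009 / 46656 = 673605.09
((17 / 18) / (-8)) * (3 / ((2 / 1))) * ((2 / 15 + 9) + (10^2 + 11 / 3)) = -799 / 40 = -19.98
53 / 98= 0.54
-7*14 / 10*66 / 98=-33 / 5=-6.60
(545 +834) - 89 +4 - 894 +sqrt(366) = sqrt(366) +400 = 419.13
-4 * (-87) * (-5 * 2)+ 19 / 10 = -34781 / 10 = -3478.10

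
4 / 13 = 0.31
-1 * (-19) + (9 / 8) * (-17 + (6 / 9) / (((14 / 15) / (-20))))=-907 / 56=-16.20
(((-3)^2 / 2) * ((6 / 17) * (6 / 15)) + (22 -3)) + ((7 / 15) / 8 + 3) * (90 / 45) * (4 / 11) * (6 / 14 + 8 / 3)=1562152 / 58905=26.52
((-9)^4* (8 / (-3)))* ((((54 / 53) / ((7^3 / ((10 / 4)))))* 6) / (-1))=14171760 / 18179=779.57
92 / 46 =2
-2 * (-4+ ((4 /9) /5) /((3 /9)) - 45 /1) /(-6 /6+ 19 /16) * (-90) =-46784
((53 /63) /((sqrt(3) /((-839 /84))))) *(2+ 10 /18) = -1022741 *sqrt(3) /142884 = -12.40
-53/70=-0.76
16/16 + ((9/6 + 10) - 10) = 2.50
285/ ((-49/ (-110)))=31350/ 49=639.80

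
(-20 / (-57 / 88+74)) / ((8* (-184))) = 11 / 59386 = 0.00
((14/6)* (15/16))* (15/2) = 16.41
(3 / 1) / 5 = 3 / 5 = 0.60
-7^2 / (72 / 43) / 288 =-2107 / 20736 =-0.10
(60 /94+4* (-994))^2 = 34909932964 /2209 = 15803500.66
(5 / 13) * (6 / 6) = 5 / 13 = 0.38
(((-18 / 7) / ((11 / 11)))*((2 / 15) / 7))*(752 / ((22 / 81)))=-365472 / 2695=-135.61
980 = 980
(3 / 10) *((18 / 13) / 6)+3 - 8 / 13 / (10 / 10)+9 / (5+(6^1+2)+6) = 7231 / 2470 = 2.93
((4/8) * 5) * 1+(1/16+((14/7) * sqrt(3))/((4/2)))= sqrt(3)+41/16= 4.29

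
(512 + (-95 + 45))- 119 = 343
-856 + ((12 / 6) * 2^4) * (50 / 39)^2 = -1221976 / 1521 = -803.40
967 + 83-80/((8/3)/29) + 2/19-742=-10676/19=-561.89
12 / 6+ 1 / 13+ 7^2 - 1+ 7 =742 / 13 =57.08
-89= -89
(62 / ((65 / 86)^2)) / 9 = 458552 / 38025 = 12.06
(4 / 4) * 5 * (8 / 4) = 10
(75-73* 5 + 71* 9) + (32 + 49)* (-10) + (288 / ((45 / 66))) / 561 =-39121 / 85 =-460.25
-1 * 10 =-10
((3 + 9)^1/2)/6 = 1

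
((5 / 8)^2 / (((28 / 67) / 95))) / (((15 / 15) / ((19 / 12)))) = 3023375 / 21504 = 140.60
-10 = -10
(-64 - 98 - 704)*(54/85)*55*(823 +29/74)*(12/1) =-298980764.30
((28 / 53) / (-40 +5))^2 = 16 / 70225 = 0.00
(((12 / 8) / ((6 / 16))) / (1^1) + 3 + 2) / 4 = 9 / 4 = 2.25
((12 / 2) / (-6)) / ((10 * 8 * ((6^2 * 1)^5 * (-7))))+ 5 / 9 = 18811699201 / 33861058560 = 0.56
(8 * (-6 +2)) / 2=-16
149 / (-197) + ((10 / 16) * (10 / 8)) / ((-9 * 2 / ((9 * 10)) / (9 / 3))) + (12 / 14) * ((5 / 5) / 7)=-3815683 / 308896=-12.35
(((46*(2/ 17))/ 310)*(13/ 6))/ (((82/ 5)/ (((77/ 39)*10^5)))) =88550000/ 194463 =455.36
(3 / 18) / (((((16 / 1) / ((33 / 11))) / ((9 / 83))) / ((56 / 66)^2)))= 49 / 20086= 0.00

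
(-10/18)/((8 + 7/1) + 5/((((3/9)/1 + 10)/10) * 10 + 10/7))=-247/6858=-0.04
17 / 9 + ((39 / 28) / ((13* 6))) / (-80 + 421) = 324641 / 171864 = 1.89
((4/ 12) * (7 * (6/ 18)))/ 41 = 7/ 369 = 0.02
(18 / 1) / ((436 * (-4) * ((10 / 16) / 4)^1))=-36 / 545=-0.07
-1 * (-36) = 36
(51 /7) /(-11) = -51 /77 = -0.66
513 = 513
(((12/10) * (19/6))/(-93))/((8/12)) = -19/310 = -0.06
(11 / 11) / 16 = 1 / 16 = 0.06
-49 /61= -0.80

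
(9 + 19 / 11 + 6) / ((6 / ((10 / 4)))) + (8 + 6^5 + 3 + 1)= 257234 / 33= 7794.97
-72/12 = -6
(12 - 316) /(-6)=152 /3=50.67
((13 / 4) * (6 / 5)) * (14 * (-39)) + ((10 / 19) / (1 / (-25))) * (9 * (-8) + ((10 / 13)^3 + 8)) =-269927721 / 208715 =-1293.28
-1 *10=-10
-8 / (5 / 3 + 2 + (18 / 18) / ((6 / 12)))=-24 / 17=-1.41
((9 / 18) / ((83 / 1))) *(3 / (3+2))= 3 / 830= 0.00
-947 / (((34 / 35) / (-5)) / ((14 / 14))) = 165725 / 34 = 4874.26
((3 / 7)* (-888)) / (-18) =148 / 7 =21.14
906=906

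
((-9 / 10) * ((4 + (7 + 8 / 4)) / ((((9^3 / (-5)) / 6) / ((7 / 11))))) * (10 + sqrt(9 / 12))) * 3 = 9.99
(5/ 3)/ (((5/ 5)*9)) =5/ 27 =0.19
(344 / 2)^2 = 29584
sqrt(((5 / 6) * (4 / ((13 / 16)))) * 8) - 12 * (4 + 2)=-72 + 16 * sqrt(195) / 39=-66.27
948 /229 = 4.14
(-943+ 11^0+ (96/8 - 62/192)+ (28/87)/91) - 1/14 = -78569643/84448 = -930.39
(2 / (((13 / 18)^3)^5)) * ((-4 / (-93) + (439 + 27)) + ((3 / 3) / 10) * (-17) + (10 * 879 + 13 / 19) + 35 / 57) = 367798018014996825532760064 / 150742454926497279365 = 2439909.97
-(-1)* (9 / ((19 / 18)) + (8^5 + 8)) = 622906 / 19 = 32784.53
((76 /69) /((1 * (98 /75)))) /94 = 475 /52969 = 0.01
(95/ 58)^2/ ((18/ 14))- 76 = -2237801/ 30276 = -73.91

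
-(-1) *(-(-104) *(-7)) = -728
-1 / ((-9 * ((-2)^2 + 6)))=1 / 90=0.01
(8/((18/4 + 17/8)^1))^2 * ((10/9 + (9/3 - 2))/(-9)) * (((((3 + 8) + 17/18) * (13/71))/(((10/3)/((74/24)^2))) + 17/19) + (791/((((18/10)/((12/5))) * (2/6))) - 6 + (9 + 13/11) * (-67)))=-4074707145152/4797904023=-849.27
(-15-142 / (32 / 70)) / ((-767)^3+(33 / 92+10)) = 59915 / 83024048086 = 0.00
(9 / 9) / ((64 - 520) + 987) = 1 / 531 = 0.00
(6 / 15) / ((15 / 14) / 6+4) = 56 / 585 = 0.10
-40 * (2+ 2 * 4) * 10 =-4000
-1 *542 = -542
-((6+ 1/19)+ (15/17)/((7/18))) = -18815/2261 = -8.32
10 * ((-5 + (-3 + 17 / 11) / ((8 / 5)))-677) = -75120 / 11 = -6829.09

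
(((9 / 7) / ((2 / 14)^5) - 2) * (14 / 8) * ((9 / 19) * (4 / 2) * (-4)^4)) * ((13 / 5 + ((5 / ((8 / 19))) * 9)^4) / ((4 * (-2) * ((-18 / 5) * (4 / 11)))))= 4445490320987208647 / 38912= 114244714252343.97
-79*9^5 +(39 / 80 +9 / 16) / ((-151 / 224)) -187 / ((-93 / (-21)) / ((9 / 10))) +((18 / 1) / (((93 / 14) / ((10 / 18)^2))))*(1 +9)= -5895829940531 / 1263870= -4664902.20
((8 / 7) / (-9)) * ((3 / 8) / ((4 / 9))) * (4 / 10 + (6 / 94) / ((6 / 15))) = -789 / 13160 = -0.06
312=312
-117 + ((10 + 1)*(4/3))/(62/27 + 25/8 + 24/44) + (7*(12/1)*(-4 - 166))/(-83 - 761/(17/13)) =-621438176/6677367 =-93.07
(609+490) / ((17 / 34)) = 2198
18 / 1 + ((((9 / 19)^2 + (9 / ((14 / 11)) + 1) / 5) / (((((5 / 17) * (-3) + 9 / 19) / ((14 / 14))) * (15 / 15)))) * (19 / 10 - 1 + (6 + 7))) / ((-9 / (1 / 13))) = 3807085669 / 205405200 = 18.53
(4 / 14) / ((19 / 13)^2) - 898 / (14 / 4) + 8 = -89686 / 361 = -248.44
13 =13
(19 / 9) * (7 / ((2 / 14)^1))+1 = 940 / 9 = 104.44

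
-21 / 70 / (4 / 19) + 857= 34223 / 40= 855.58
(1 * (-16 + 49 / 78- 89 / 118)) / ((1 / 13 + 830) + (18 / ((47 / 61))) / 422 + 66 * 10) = -183990101 / 17001676944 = -0.01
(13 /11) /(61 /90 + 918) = 1170 /909491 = 0.00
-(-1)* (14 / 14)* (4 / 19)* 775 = 3100 / 19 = 163.16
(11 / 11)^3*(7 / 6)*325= 2275 / 6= 379.17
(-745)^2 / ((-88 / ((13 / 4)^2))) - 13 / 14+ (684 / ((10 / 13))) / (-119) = -66627.17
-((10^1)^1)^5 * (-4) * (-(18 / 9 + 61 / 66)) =-38600000 / 33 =-1169696.97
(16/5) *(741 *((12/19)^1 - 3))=-5616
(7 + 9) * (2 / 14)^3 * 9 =144 / 343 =0.42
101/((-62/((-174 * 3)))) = 850.35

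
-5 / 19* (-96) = 480 / 19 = 25.26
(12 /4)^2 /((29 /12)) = 108 /29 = 3.72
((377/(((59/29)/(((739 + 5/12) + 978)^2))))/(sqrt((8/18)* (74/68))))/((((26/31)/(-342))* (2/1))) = -17058650041011* sqrt(1258)/3776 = -160233380278.19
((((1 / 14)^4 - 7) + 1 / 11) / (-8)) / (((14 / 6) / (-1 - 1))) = -8758815 / 11832128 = -0.74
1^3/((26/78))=3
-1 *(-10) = 10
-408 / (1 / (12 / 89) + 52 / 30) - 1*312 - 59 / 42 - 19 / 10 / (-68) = -311817881 / 871080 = -357.97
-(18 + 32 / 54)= -502 / 27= -18.59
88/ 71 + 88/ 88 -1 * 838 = -59339/ 71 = -835.76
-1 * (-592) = 592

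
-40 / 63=-0.63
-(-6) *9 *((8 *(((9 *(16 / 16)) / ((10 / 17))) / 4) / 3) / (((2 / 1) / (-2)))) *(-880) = 484704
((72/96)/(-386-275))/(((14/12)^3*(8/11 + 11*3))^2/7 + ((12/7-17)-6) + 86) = -29638224/12394200363757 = -0.00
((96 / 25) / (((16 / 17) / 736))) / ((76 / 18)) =337824 / 475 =711.21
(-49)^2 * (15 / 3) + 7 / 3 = 36022 / 3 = 12007.33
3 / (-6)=-1 / 2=-0.50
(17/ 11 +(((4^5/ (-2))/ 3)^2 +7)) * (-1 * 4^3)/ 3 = -184603520/ 297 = -621560.67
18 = 18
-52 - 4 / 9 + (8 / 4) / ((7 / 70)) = -292 / 9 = -32.44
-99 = -99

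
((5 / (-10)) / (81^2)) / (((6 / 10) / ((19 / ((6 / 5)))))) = -475 / 236196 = -0.00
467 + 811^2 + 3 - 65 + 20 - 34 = 658112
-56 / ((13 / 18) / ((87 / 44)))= -21924 / 143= -153.31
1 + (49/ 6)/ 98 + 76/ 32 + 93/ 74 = 4187/ 888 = 4.72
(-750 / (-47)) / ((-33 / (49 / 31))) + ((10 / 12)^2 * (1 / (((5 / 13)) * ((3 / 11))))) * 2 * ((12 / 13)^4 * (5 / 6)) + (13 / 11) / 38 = 9737767477 / 1338030122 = 7.28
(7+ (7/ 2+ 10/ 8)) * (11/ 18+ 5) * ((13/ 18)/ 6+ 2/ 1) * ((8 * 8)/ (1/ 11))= 23915386/ 243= 98417.23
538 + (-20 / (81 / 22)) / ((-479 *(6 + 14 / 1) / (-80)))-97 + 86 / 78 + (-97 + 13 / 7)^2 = 234649307566 / 24714963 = 9494.22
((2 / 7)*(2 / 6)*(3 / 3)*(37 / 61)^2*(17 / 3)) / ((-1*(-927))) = 0.00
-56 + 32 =-24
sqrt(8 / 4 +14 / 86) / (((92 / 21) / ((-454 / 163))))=-0.93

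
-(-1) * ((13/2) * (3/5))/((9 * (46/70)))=91/138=0.66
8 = 8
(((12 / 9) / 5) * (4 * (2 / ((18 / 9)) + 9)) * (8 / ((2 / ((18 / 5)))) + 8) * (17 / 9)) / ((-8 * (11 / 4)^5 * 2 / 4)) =-15597568 / 21741885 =-0.72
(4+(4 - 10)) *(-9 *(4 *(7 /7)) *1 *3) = 216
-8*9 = -72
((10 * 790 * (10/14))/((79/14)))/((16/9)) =1125/2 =562.50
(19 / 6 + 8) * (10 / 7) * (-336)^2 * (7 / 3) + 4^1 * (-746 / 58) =121863468 / 29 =4202188.55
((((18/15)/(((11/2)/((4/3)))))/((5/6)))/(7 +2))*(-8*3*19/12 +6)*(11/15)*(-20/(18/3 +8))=2048/1575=1.30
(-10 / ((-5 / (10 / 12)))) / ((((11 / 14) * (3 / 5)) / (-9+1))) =-2800 / 99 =-28.28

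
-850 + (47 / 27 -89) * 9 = -4906 / 3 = -1635.33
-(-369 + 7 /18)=6635 /18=368.61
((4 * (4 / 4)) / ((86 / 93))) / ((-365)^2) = 186 / 5728675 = 0.00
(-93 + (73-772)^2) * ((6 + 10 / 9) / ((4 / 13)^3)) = 357750692 / 3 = 119250230.67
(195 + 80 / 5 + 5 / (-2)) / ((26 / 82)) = 17097 / 26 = 657.58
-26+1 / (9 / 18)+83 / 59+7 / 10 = -12917 / 590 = -21.89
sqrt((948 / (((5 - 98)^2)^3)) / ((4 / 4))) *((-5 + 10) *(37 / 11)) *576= 23680 *sqrt(237) / 983103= 0.37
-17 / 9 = -1.89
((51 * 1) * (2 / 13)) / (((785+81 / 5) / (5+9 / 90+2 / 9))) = 8143 / 156234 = 0.05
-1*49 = -49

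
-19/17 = -1.12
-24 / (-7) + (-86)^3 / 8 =-556525 / 7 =-79503.57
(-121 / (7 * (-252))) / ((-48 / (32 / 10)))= -121 / 26460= -0.00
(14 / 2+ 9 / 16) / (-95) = -121 / 1520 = -0.08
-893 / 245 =-3.64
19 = 19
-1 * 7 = -7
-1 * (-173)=173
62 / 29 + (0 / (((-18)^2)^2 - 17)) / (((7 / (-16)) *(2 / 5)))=62 / 29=2.14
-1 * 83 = -83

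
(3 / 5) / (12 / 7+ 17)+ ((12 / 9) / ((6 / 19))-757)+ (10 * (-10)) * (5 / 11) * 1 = -51759296 / 64845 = -798.20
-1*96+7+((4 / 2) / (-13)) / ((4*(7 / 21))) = -2317 / 26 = -89.12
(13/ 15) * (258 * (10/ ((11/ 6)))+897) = 109837/ 55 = 1997.04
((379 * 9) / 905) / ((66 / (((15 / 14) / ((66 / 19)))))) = 21603 / 1226456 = 0.02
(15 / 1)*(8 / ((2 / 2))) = 120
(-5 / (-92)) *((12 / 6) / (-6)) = -5 / 276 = -0.02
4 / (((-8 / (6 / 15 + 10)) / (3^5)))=-6318 / 5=-1263.60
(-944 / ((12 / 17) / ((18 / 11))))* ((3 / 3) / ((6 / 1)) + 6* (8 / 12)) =-100300 / 11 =-9118.18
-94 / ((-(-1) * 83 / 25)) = -2350 / 83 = -28.31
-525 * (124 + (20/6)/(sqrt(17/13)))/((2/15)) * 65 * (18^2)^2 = -3331544580000 - 89557650000 * sqrt(221)/17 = -3409860473044.02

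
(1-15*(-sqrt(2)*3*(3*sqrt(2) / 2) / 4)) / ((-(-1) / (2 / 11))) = 139 / 22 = 6.32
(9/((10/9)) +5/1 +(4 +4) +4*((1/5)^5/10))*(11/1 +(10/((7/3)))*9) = 32686359/31250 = 1045.96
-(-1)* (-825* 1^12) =-825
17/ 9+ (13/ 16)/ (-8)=2059/ 1152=1.79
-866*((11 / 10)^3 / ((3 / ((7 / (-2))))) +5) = -8955739 / 3000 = -2985.25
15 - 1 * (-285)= 300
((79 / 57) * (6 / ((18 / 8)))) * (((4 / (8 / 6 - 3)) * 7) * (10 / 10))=-17696 / 285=-62.09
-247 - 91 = -338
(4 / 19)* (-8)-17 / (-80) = -2237 / 1520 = -1.47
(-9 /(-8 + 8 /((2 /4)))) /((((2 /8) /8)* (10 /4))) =-72 /5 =-14.40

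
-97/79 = -1.23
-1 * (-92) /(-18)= -46 /9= -5.11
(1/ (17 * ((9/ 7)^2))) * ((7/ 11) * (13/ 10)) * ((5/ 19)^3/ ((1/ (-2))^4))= 0.01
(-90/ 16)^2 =2025/ 64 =31.64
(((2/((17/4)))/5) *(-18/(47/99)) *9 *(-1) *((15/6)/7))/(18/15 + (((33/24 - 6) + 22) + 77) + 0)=2566080/21382039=0.12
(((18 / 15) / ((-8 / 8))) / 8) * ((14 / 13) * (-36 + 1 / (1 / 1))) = 147 / 26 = 5.65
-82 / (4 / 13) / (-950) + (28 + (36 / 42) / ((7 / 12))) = 2769717 / 93100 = 29.75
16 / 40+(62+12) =372 / 5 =74.40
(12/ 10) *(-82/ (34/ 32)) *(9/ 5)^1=-70848/ 425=-166.70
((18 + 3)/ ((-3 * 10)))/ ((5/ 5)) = -7/ 10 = -0.70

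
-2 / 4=-1 / 2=-0.50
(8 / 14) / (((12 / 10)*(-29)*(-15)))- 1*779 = -1423231 / 1827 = -779.00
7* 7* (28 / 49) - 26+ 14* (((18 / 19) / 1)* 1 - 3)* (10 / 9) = -1706 / 57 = -29.93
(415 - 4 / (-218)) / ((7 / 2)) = 90474 / 763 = 118.58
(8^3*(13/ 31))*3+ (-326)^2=3314524/ 31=106920.13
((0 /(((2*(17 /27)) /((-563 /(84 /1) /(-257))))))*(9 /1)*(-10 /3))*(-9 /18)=0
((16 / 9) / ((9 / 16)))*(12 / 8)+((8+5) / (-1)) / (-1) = 479 / 27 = 17.74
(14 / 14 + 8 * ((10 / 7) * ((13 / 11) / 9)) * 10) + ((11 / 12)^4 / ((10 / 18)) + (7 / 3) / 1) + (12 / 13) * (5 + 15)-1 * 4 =130971187 / 3843840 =34.07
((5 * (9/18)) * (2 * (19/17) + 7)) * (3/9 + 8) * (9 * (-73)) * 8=-17191500/17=-1011264.71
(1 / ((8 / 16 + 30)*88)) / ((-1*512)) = -1 / 1374208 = -0.00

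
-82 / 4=-41 / 2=-20.50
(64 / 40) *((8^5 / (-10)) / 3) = -131072 / 75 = -1747.63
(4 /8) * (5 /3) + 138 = 833 /6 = 138.83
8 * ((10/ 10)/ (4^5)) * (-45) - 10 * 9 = -11565/ 128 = -90.35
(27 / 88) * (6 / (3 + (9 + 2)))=81 / 616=0.13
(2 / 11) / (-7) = -2 / 77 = -0.03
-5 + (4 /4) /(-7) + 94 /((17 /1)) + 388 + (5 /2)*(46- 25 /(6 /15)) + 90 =208077 /476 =437.14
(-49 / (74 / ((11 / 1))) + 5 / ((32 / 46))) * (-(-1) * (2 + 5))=-399 / 592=-0.67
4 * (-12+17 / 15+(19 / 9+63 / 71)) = -100556 / 3195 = -31.47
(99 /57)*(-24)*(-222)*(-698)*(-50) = 6136257600 /19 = 322960926.32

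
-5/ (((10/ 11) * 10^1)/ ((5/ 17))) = -11/ 68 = -0.16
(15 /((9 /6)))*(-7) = -70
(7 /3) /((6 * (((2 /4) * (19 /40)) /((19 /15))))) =56 /27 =2.07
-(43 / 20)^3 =-79507 / 8000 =-9.94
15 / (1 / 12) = 180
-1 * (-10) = 10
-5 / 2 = -2.50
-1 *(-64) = 64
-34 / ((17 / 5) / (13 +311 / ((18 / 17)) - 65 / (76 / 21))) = -987565 / 342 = -2887.62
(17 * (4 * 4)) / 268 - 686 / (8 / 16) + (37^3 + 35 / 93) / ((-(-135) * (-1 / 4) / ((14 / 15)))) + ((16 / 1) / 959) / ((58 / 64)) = -972643431782608 / 350912940525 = -2771.75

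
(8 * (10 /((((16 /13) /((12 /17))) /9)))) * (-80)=-561600 /17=-33035.29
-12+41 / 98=-1135 / 98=-11.58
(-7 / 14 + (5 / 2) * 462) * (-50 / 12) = -57725 / 12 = -4810.42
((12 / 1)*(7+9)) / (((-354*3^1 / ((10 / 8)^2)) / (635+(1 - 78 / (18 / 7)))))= -90850 / 531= -171.09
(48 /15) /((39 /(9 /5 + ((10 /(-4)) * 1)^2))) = 644 /975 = 0.66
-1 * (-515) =515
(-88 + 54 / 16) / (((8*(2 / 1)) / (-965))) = 653305 / 128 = 5103.95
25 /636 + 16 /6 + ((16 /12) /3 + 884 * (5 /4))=2114351 /1908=1108.15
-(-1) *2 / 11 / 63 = 2 / 693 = 0.00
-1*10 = -10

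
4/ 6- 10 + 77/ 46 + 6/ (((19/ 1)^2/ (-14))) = -393169/ 49818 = -7.89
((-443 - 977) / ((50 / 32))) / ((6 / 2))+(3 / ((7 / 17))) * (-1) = -32573 / 105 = -310.22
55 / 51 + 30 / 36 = 65 / 34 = 1.91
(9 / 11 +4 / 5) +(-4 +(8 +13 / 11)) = 34 / 5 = 6.80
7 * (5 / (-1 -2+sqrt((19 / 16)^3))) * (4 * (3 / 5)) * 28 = -28901376 / 30005 -2860032 * sqrt(19) / 30005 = -1378.70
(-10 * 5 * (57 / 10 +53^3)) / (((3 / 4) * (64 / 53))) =-8219565.73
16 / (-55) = -16 / 55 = -0.29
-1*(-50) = 50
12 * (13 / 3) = 52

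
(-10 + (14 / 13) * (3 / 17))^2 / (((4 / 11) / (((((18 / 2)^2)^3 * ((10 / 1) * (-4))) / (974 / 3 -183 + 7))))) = -412152137559360 / 10891543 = -37841482.84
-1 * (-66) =66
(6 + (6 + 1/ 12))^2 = 21025/ 144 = 146.01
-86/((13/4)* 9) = -344/117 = -2.94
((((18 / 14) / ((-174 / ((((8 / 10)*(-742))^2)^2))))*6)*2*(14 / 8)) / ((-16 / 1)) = 21824691702912 / 18125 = 1204120921.54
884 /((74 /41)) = 18122 /37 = 489.78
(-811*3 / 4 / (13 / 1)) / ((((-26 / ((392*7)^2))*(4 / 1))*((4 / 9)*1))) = 2576160153 / 338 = 7621775.60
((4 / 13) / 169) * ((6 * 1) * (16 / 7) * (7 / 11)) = 384 / 24167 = 0.02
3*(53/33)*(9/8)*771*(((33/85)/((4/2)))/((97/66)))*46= 837405459/32980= 25391.31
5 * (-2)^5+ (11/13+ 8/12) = -6181/39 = -158.49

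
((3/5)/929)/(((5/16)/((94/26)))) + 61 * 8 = 147341656/301925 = 488.01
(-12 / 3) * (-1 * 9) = 36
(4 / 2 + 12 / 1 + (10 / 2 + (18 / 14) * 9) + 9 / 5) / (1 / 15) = 3399 / 7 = 485.57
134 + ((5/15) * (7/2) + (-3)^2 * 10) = 1351/6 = 225.17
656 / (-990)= -328 / 495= -0.66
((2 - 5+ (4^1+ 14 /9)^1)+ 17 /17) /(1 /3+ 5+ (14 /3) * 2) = 8 /33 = 0.24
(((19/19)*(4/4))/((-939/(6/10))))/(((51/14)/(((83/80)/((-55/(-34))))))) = -0.00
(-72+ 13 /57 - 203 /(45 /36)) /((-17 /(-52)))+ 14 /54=-31222547 /43605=-716.03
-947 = -947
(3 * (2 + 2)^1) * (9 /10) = 54 /5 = 10.80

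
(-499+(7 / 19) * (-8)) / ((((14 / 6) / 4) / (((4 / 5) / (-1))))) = 457776 / 665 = 688.38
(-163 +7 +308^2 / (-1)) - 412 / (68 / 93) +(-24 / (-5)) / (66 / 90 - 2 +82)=-1967775685 / 20587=-95583.41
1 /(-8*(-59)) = 1 /472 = 0.00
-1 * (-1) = 1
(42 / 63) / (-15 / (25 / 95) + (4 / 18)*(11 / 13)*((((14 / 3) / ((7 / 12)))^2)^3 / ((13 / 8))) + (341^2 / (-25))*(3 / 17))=215475 / 9520467386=0.00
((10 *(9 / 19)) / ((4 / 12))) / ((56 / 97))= 13095 / 532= 24.61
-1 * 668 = -668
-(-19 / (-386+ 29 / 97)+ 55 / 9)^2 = -5902234276 / 155525841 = -37.95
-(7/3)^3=-343/27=-12.70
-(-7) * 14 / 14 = 7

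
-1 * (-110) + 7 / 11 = 110.64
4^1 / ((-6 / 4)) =-8 / 3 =-2.67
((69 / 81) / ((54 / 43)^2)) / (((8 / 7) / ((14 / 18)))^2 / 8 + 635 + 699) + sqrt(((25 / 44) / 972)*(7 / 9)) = 102107327 / 252224418024 + 5*sqrt(231) / 3564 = 0.02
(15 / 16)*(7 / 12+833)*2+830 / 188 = 2357345 / 1504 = 1567.38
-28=-28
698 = 698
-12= -12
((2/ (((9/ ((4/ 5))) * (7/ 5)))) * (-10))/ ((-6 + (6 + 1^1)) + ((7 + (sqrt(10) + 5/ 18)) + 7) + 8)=-0.05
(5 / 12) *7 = 35 / 12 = 2.92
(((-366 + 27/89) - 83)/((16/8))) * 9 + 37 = -176410/89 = -1982.13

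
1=1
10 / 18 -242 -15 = -2308 / 9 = -256.44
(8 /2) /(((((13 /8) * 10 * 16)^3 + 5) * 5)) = 4 /87880025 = 0.00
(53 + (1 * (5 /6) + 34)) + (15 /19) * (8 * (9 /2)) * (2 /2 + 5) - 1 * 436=-20251 /114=-177.64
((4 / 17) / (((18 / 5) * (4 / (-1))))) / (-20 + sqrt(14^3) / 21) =5 * sqrt(14) / 180744 + 25 / 30124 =0.00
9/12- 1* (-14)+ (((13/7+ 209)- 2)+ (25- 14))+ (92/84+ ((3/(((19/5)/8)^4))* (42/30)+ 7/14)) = 3488866961/10946964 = 318.71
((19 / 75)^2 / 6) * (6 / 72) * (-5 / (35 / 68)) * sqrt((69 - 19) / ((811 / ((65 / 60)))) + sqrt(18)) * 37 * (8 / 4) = -227069 * sqrt(1581450 + 71033868 * sqrt(2)) / 1724388750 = -1.33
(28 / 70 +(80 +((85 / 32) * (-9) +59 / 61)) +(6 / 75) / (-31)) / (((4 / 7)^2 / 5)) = 879.83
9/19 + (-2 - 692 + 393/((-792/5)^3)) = -2182081151317/3146356224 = -693.53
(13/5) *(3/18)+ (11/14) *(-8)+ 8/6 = -949/210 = -4.52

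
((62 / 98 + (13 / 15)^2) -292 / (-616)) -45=-10464143 / 242550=-43.14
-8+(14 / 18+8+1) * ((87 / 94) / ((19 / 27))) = 4340 / 893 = 4.86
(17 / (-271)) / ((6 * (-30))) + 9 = 439037 / 48780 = 9.00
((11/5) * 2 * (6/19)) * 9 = 1188/95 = 12.51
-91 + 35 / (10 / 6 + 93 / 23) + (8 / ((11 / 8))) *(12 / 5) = -1536553 / 21670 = -70.91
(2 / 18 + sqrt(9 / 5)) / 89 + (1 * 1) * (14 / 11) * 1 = 3 * sqrt(5) / 445 + 11225 / 8811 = 1.29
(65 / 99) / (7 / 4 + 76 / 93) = 1612 / 6303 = 0.26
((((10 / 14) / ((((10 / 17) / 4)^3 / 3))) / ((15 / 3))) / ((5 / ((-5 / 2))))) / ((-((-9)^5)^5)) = -19652 / 209386913076790338391322625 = -0.00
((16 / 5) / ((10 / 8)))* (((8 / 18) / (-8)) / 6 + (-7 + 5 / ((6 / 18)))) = 13808 / 675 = 20.46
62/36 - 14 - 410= -7601/18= -422.28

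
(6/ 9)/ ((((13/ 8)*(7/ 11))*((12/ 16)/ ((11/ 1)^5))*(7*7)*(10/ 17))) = 4802.92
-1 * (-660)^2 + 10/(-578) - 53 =-125903722/289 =-435653.02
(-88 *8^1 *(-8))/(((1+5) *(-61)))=-2816/183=-15.39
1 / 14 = 0.07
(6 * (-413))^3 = -15216119352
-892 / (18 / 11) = -4906 / 9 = -545.11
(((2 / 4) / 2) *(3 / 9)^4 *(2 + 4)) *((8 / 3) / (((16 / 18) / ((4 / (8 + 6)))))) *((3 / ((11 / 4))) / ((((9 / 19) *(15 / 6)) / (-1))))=-152 / 10395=-0.01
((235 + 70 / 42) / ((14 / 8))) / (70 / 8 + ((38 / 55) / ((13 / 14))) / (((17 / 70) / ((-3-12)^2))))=0.19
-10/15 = -2/3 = -0.67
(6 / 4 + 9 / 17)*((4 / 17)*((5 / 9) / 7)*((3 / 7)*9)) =2070 / 14161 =0.15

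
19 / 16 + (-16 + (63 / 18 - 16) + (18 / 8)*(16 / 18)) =-405 / 16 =-25.31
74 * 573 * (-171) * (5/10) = -3625371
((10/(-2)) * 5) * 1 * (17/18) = -425/18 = -23.61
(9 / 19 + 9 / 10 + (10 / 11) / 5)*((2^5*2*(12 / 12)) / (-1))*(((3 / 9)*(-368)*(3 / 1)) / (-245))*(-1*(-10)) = -76567552 / 51205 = -1495.31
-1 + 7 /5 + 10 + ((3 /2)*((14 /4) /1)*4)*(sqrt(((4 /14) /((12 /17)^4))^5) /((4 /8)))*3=189.41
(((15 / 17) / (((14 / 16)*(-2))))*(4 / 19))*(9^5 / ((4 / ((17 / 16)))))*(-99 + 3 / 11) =480954105 / 2926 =164372.56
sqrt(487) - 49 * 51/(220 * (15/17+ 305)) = -42483/1144000+ sqrt(487) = 22.03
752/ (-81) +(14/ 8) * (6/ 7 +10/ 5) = -347/ 81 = -4.28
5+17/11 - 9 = -27/11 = -2.45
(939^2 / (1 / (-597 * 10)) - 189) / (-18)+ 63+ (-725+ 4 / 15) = 292436813.77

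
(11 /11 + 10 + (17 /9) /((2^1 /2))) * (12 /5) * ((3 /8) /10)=29 /25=1.16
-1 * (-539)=539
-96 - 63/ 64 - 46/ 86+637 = 1484651/ 2752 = 539.48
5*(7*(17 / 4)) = 595 / 4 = 148.75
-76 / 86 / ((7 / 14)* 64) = -19 / 688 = -0.03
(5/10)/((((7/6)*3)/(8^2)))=64/7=9.14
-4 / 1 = -4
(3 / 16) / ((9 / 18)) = 0.38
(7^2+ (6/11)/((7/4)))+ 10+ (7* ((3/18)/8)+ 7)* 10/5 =136019/1848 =73.60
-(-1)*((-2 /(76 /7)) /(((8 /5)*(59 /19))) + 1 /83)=-1961 /78352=-0.03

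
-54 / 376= -0.14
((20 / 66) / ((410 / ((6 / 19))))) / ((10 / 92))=92 / 42845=0.00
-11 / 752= -0.01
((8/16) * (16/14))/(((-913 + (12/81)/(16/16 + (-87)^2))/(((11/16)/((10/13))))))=-2922777/5225025848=-0.00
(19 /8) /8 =19 /64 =0.30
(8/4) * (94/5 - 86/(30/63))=-1618/5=-323.60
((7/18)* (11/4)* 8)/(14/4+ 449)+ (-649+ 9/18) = -10563757/16290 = -648.48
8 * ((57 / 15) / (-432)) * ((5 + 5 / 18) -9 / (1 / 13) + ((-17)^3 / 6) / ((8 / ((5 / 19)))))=379367 / 38880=9.76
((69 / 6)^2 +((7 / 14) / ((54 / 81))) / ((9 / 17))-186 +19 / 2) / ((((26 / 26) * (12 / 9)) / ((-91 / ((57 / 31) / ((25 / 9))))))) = 18124925 / 4104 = 4416.40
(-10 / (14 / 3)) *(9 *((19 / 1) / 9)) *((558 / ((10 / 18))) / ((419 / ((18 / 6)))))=-858762 / 2933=-292.79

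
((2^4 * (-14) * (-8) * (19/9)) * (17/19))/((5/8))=243712/45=5415.82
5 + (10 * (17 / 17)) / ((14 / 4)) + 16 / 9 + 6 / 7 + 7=1102 / 63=17.49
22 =22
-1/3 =-0.33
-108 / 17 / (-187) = 108 / 3179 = 0.03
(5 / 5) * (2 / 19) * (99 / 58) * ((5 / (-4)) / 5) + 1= 2105 / 2204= 0.96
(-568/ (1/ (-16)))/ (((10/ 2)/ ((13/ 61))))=118144/ 305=387.36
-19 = -19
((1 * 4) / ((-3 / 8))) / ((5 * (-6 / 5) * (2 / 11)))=88 / 9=9.78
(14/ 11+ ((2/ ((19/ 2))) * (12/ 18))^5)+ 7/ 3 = 23867478709/ 6618612627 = 3.61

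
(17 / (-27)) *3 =-17 / 9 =-1.89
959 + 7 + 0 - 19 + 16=963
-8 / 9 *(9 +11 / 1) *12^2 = -2560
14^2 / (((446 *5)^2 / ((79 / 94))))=3871 / 116863150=0.00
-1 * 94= -94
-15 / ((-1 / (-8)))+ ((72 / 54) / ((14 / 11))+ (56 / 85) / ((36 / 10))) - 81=-213953 / 1071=-199.77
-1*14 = -14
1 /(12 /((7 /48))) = 7 /576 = 0.01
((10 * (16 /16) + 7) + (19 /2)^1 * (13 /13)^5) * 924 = 24486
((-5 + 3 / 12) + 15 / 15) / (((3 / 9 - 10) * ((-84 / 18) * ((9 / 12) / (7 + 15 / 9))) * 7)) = -195 / 1421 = -0.14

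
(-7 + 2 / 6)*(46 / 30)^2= -2116 / 135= -15.67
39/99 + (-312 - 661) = -32096/33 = -972.61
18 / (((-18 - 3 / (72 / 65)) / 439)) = -189648 / 497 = -381.59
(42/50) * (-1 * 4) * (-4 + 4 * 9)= -2688/25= -107.52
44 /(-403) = -44 /403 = -0.11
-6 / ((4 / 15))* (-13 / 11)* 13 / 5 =1521 / 22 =69.14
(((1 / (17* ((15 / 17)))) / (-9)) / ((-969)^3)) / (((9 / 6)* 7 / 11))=22 / 2579433847515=0.00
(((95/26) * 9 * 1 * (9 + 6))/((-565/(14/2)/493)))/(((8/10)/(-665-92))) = 33504119775/11752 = 2850929.18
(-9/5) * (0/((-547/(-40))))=0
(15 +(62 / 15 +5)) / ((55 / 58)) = 20996 / 825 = 25.45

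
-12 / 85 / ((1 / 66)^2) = -52272 / 85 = -614.96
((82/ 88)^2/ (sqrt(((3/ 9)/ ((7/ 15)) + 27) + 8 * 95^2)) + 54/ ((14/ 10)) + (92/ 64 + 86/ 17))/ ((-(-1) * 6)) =1681 * sqrt(3539158)/ 5872979904 + 28603/ 3808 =7.51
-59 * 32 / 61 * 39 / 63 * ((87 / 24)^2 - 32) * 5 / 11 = 164.25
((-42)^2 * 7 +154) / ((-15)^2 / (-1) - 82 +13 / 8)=-14288 / 349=-40.94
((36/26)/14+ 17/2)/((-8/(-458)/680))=30462725/91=334755.22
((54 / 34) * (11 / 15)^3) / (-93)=-1331 / 197625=-0.01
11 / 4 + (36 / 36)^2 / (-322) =1769 / 644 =2.75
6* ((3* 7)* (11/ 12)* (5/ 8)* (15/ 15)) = 1155/ 16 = 72.19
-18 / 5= -3.60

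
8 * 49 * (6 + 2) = 3136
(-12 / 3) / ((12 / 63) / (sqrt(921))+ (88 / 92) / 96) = -246.30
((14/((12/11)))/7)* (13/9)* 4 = 286/27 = 10.59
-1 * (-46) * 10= 460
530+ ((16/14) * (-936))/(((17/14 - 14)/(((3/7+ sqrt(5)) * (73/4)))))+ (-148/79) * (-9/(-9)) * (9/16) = 468534967/395948+ 273312 * sqrt(5)/179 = 4597.54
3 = 3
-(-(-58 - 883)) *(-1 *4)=3764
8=8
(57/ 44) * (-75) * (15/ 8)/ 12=-21375/ 1408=-15.18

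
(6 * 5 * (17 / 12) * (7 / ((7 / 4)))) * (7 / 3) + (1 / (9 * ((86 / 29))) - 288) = 84137 / 774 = 108.70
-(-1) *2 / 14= 1 / 7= 0.14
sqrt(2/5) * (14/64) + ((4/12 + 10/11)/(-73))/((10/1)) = -41/24090 + 7 * sqrt(10)/160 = 0.14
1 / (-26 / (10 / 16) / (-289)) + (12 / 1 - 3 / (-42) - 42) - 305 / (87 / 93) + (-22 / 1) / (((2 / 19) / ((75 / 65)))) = -24919329 / 42224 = -590.17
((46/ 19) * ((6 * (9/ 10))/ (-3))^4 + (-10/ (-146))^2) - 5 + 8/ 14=9298609218/ 442973125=20.99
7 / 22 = 0.32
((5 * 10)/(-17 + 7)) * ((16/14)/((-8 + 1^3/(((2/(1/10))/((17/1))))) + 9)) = -800/259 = -3.09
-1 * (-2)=2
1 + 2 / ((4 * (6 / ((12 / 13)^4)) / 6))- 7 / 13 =23550 / 28561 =0.82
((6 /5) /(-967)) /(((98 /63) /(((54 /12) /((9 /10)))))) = -27 /6769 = -0.00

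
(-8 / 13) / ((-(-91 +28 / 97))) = -776 / 114387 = -0.01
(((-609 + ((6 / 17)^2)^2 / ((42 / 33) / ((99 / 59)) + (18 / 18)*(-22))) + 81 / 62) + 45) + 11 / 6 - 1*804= -61308435442624 / 44919180699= -1364.86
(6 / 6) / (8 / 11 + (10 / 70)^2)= 1.34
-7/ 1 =-7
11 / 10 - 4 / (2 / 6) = -109 / 10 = -10.90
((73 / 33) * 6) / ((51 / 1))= 146 / 561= 0.26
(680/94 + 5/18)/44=6355/37224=0.17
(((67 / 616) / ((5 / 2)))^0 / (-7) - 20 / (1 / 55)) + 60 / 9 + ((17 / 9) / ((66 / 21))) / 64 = -96994879 / 88704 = -1093.47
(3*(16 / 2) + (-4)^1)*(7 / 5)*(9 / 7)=36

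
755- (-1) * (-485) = 270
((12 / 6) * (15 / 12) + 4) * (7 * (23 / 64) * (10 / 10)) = 2093 / 128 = 16.35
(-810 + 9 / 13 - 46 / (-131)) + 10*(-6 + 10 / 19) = -27946527 / 32357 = -863.69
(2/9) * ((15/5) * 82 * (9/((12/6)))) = 246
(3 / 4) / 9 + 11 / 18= 25 / 36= 0.69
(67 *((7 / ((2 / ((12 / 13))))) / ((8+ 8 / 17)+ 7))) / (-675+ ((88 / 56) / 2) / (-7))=-4688124 / 226204459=-0.02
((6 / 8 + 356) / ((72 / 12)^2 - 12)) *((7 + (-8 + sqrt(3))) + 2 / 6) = -1427 / 144 + 1427 *sqrt(3) / 96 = 15.84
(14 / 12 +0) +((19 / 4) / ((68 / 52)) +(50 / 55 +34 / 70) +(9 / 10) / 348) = 5645327 / 911064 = 6.20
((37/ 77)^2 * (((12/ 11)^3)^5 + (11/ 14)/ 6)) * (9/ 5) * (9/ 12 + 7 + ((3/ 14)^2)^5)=12338341749754371033221791733120643/ 1002951934043244539301258747842560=12.30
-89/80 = -1.11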